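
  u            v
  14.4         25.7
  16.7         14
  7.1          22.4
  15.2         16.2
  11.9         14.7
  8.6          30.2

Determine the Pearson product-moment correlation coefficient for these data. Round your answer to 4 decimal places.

n = 6, Σu = 73.9, Σv = 123.2, Σu² = 983.27, Σv² = 2748.82, Σuv = 1443.81
nΣuv − ΣuΣv = 8662.86 − 9104.48 = -441.62
nΣu² − (Σu)² = 5899.62 − 5461.21 = 438.41; nΣv² − (Σv)² = 16492.92 − 15178.24 = 1314.68
r = -441.62 / √(438.41 × 1314.68) = -441.62 / 759.1896 ≈ -0.5817

-0.5817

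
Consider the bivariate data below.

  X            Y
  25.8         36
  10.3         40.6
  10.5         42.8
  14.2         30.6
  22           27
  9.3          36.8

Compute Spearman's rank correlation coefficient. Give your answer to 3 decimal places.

-0.600

Rank X: 6, 2, 3, 4, 5, 1
Rank Y: 3, 5, 6, 2, 1, 4
d = rank(X) − rank(Y): 3, -3, -3, 2, 4, -3; Σd² = 56
ρ = 1 − 6Σd² / [n(n²−1)] = 1 − 6×56 / (6×35) = 1 − 336/210 ≈ -0.600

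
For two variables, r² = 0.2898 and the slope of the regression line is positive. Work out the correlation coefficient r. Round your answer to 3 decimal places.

0.538

|r| = √0.2898 = 0.538
The association is positive, so r = 0.538.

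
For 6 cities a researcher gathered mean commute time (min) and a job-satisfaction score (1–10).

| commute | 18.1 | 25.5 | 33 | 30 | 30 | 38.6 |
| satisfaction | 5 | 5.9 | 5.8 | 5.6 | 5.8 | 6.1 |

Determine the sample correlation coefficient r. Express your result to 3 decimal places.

n = 6, Σx = 175.2, Σy = 34.2, Σx² = 5356.82, Σy² = 195.66, Σxy = 1009.81
nΣxy − ΣxΣy = 6058.86 − 5991.84 = 67.02
nΣx² − (Σx)² = 32140.92 − 30695.04 = 1445.88; nΣy² − (Σy)² = 1173.96 − 1169.64 = 4.32
r = 67.02 / √(1445.88 × 4.32) = 67.02 / 79.0329 ≈ 0.848

0.848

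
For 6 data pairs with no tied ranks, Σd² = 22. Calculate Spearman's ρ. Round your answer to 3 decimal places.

0.371

ρ = 1 − 6Σd² / [n(n²−1)] = 1 − 6×22 / (6×35)
  = 1 − 132/210 = 1 − 0.6286 ≈ 0.371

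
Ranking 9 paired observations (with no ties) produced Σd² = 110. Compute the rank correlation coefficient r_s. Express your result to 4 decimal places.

0.0833

ρ = 1 − 6Σd² / [n(n²−1)] = 1 − 6×110 / (9×80)
  = 1 − 660/720 = 1 − 0.91667 ≈ 0.0833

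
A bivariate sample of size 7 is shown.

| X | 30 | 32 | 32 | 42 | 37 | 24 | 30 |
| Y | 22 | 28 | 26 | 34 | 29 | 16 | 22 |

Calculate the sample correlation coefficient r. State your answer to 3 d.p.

n = 7, ΣX = 227, ΣY = 177, ΣX² = 7557, ΣY² = 4681, ΣXY = 5933
nΣXY − ΣXΣY = 41531 − 40179 = 1352
nΣX² − (ΣX)² = 52899 − 51529 = 1370; nΣY² − (ΣY)² = 32767 − 31329 = 1438
r = 1352 / √(1370 × 1438) = 1352 / 1403.5883 ≈ 0.963

0.963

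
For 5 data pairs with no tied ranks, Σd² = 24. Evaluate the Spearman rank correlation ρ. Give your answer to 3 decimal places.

-0.200

ρ = 1 − 6Σd² / [n(n²−1)] = 1 − 6×24 / (5×24)
  = 1 − 144/120 = 1 − 1.2000 ≈ -0.200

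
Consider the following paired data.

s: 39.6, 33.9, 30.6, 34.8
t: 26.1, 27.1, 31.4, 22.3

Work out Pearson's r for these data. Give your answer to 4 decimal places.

-0.5507

n = 4, Σs = 138.9, Σt = 106.9, Σs² = 4864.77, Σt² = 2898.87, Σst = 3689.13
nΣst − ΣsΣt = 14756.52 − 14848.41 = -91.89
nΣs² − (Σs)² = 19459.08 − 19293.21 = 165.87; nΣt² − (Σt)² = 11595.48 − 11427.61 = 167.87
r = -91.89 / √(165.87 × 167.87) = -91.89 / 166.8670 ≈ -0.5507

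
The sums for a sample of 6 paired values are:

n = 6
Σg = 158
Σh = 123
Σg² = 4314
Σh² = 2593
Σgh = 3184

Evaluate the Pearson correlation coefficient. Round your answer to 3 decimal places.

r = (nΣgh − ΣgΣh) / √[(nΣg² − (Σg)²)(nΣh² − (Σh)²)]
Numerator: 6×3184 − 158×123 = -330
Denominator: √[(25884 − 24964)(15558 − 15129)] = √[920 × 429] = 628.2356
r = -330 / 628.2356 ≈ -0.525

-0.525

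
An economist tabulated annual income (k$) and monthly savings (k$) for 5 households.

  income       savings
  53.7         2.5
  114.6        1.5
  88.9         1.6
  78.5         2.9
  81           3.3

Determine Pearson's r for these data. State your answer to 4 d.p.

n = 5, Σx = 416.7, Σy = 11.8, Σx² = 36643.31, Σy² = 30.36, Σxy = 943.34
nΣxy − ΣxΣy = 4716.7 − 4917.06 = -200.36
nΣx² − (Σx)² = 183216.55 − 173638.89 = 9577.66; nΣy² − (Σy)² = 151.8 − 139.24 = 12.56
r = -200.36 / √(9577.66 × 12.56) = -200.36 / 346.8363 ≈ -0.5777

-0.5777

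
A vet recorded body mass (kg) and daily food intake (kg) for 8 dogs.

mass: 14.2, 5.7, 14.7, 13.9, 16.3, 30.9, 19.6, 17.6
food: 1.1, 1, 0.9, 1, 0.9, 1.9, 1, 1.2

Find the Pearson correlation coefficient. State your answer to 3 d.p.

n = 8, Σx = 132.9, Σy = 9, Σx² = 2557.85, Σy² = 10.88, Σxy = 162.55
nΣxy − ΣxΣy = 1300.4 − 1196.1 = 104.3
nΣx² − (Σx)² = 20462.8 − 17662.41 = 2800.39; nΣy² − (Σy)² = 87.04 − 81 = 6.04
r = 104.3 / √(2800.39 × 6.04) = 104.3 / 130.0552 ≈ 0.802

0.802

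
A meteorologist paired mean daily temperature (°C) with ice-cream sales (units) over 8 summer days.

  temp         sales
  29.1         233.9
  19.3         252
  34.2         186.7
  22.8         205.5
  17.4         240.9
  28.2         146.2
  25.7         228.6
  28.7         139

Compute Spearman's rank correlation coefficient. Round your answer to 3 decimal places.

-0.595

Rank temp: 7, 2, 8, 3, 1, 5, 4, 6
Rank sales: 6, 8, 3, 4, 7, 2, 5, 1
d = rank(temp) − rank(sales): 1, -6, 5, -1, -6, 3, -1, 5; Σd² = 134
ρ = 1 − 6Σd² / [n(n²−1)] = 1 − 6×134 / (8×63) = 1 − 804/504 ≈ -0.595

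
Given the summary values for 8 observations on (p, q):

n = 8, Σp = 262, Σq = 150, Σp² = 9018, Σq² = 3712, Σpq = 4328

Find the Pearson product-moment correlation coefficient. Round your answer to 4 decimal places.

-0.9317

r = (nΣpq − ΣpΣq) / √[(nΣp² − (Σp)²)(nΣq² − (Σq)²)]
Numerator: 8×4328 − 262×150 = -4676
Denominator: √[(72144 − 68644)(29696 − 22500)] = √[3500 × 7196] = 5018.5655
r = -4676 / 5018.5655 ≈ -0.9317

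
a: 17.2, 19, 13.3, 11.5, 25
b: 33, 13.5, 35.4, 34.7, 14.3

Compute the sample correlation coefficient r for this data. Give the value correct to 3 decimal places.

n = 5, Σa = 86, Σb = 130.9, Σa² = 1590.98, Σb² = 3932.99, Σab = 2051.47
nΣab − ΣaΣb = 10257.35 − 11257.4 = -1000.05
nΣa² − (Σa)² = 7954.9 − 7396 = 558.9; nΣb² − (Σb)² = 19664.95 − 17134.81 = 2530.14
r = -1000.05 / √(558.9 × 2530.14) = -1000.05 / 1189.1574 ≈ -0.841

-0.841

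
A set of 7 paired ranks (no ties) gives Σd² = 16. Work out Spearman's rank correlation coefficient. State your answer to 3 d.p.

ρ = 1 − 6Σd² / [n(n²−1)] = 1 − 6×16 / (7×48)
  = 1 − 96/336 = 1 − 0.2857 ≈ 0.714

0.714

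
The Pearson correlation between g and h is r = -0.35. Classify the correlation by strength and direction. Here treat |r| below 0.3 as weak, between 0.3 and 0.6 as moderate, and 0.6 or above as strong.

moderate negative

r = -0.35 < 0 so the relationship is negative.
|r| = 0.35, which falls in the moderate range.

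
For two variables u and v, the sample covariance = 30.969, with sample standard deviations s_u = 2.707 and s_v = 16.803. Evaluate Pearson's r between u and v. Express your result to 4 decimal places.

r = Cov(u,v) / (s_u · s_v) = 30.969 / (2.707 × 16.803)
  = 30.969 / 45.4857 ≈ 0.6809

0.6809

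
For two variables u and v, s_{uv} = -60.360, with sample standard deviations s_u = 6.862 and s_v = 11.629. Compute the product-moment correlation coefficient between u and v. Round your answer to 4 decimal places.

r = Cov(u,v) / (s_u · s_v) = -60.360 / (6.862 × 11.629)
  = -60.360 / 79.7982 ≈ -0.7564

-0.7564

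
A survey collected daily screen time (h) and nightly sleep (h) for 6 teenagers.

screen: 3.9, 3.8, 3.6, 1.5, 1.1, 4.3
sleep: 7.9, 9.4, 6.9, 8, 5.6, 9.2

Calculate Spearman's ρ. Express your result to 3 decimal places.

0.600

Rank screen: 5, 4, 3, 2, 1, 6
Rank sleep: 3, 6, 2, 4, 1, 5
d = rank(screen) − rank(sleep): 2, -2, 1, -2, 0, 1; Σd² = 14
ρ = 1 − 6Σd² / [n(n²−1)] = 1 − 6×14 / (6×35) = 1 − 84/210 ≈ 0.600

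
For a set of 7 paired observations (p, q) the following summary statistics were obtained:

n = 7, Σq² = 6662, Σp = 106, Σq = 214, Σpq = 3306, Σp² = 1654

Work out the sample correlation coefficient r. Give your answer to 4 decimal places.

r = (nΣpq − ΣpΣq) / √[(nΣp² − (Σp)²)(nΣq² − (Σq)²)]
Numerator: 7×3306 − 106×214 = 458
Denominator: √[(11578 − 11236)(46634 − 45796)] = √[342 × 838] = 535.3466
r = 458 / 535.3466 ≈ 0.8555

0.8555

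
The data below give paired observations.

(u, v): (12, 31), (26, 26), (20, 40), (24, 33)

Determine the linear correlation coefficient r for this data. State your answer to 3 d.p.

n = 4, Σu = 82, Σv = 130, Σu² = 1796, Σv² = 4326, Σuv = 2640
nΣuv − ΣuΣv = 10560 − 10660 = -100
nΣu² − (Σu)² = 7184 − 6724 = 460; nΣv² − (Σv)² = 17304 − 16900 = 404
r = -100 / √(460 × 404) = -100 / 431.0916 ≈ -0.232

-0.232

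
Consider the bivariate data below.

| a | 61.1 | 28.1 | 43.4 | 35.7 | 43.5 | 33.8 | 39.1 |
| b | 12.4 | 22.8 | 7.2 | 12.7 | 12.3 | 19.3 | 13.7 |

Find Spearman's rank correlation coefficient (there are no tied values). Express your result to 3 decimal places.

Rank a: 7, 1, 5, 3, 6, 2, 4
Rank b: 3, 7, 1, 4, 2, 6, 5
d = rank(a) − rank(b): 4, -6, 4, -1, 4, -4, -1; Σd² = 102
ρ = 1 − 6Σd² / [n(n²−1)] = 1 − 6×102 / (7×48) = 1 − 612/336 ≈ -0.821

-0.821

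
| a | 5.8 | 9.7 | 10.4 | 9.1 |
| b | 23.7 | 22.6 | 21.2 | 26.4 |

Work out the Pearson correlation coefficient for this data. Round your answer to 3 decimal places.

-0.314

n = 4, Σa = 35, Σb = 93.9, Σa² = 318.7, Σb² = 2218.85, Σab = 817.4
nΣab − ΣaΣb = 3269.6 − 3286.5 = -16.9
nΣa² − (Σa)² = 1274.8 − 1225 = 49.8; nΣb² − (Σb)² = 8875.4 − 8817.21 = 58.19
r = -16.9 / √(49.8 × 58.19) = -16.9 / 53.8318 ≈ -0.314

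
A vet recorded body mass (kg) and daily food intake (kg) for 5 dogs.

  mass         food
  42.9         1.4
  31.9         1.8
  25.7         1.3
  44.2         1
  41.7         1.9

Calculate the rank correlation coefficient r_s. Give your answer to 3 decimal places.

Rank mass: 4, 2, 1, 5, 3
Rank food: 3, 4, 2, 1, 5
d = rank(mass) − rank(food): 1, -2, -1, 4, -2; Σd² = 26
ρ = 1 − 6Σd² / [n(n²−1)] = 1 − 6×26 / (5×24) = 1 − 156/120 ≈ -0.300

-0.300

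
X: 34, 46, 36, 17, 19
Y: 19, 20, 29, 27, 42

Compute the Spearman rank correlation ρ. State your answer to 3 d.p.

Rank X: 3, 5, 4, 1, 2
Rank Y: 1, 2, 4, 3, 5
d = rank(X) − rank(Y): 2, 3, 0, -2, -3; Σd² = 26
ρ = 1 − 6Σd² / [n(n²−1)] = 1 − 6×26 / (5×24) = 1 − 156/120 ≈ -0.300

-0.300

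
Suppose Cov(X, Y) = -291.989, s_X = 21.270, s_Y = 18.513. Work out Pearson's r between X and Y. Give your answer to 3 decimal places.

-0.742

r = Cov(X,Y) / (s_X · s_Y) = -291.989 / (21.270 × 18.513)
  = -291.989 / 393.7715 ≈ -0.742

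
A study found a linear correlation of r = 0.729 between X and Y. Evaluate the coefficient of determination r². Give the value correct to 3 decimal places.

r² = (0.729)² = 0.531

0.531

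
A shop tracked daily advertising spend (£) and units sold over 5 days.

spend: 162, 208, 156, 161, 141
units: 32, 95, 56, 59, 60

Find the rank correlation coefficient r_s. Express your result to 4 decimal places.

0.1000

Rank spend: 4, 5, 2, 3, 1
Rank units: 1, 5, 2, 3, 4
d = rank(spend) − rank(units): 3, 0, 0, 0, -3; Σd² = 18
ρ = 1 − 6Σd² / [n(n²−1)] = 1 − 6×18 / (5×24) = 1 − 108/120 ≈ 0.1000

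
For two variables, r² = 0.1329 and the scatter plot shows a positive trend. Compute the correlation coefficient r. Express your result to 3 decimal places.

|r| = √0.1329 = 0.365
The association is positive, so r = 0.365.

0.365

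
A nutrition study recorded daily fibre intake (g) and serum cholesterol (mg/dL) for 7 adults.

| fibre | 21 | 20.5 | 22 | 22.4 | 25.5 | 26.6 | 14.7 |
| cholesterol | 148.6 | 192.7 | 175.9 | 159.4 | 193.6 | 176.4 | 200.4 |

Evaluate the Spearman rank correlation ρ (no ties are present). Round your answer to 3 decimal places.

-0.214

Rank fibre: 3, 2, 4, 5, 6, 7, 1
Rank cholesterol: 1, 5, 3, 2, 6, 4, 7
d = rank(fibre) − rank(cholesterol): 2, -3, 1, 3, 0, 3, -6; Σd² = 68
ρ = 1 − 6Σd² / [n(n²−1)] = 1 − 6×68 / (7×48) = 1 − 408/336 ≈ -0.214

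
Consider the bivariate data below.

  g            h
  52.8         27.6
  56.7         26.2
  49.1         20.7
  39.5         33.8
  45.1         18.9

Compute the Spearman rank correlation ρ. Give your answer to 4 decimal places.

Rank g: 4, 5, 3, 1, 2
Rank h: 4, 3, 2, 5, 1
d = rank(g) − rank(h): 0, 2, 1, -4, 1; Σd² = 22
ρ = 1 − 6Σd² / [n(n²−1)] = 1 − 6×22 / (5×24) = 1 − 132/120 ≈ -0.1000

-0.1000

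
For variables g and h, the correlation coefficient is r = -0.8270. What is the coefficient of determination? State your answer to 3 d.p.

0.684

r² = (-0.8270)² = 0.684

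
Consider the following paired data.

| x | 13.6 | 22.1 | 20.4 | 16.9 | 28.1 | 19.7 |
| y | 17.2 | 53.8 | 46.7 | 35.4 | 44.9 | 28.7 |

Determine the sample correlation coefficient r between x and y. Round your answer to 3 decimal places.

n = 6, Σx = 120.8, Σy = 226.7, Σx² = 2552.84, Σy² = 9464.03, Σxy = 4800.92
nΣxy − ΣxΣy = 28805.52 − 27385.36 = 1420.16
nΣx² − (Σx)² = 15317.04 − 14592.64 = 724.4; nΣy² − (Σy)² = 56784.18 − 51392.89 = 5391.29
r = 1420.16 / √(724.4 × 5391.29) = 1420.16 / 1976.2213 ≈ 0.719

0.719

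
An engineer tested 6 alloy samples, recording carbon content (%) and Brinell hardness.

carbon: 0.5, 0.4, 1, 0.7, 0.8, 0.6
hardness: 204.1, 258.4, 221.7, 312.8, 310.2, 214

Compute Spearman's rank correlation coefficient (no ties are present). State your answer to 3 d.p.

Rank carbon: 2, 1, 6, 4, 5, 3
Rank hardness: 1, 4, 3, 6, 5, 2
d = rank(carbon) − rank(hardness): 1, -3, 3, -2, 0, 1; Σd² = 24
ρ = 1 − 6Σd² / [n(n²−1)] = 1 − 6×24 / (6×35) = 1 − 144/210 ≈ 0.314

0.314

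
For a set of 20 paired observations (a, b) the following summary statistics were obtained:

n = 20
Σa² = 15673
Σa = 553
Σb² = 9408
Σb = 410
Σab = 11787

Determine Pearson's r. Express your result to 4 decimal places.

0.7273

r = (nΣab − ΣaΣb) / √[(nΣa² − (Σa)²)(nΣb² − (Σb)²)]
Numerator: 20×11787 − 553×410 = 9010
Denominator: √[(313460 − 305809)(188160 − 168100)] = √[7651 × 20060] = 12388.6666
r = 9010 / 12388.6666 ≈ 0.7273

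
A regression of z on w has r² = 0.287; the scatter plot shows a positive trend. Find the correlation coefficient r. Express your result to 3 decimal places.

|r| = √0.287 = 0.536
The association is positive, so r = 0.536.

0.536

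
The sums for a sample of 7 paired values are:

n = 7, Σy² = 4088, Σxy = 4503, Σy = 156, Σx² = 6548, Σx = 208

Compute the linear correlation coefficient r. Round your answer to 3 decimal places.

r = (nΣxy − ΣxΣy) / √[(nΣx² − (Σx)²)(nΣy² − (Σy)²)]
Numerator: 7×4503 − 208×156 = -927
Denominator: √[(45836 − 43264)(28616 − 24336)] = √[2572 × 4280] = 3317.8547
r = -927 / 3317.8547 ≈ -0.279

-0.279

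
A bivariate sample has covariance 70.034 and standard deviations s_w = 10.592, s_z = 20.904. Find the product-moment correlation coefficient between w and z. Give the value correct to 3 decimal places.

0.316

r = Cov(w,z) / (s_w · s_z) = 70.034 / (10.592 × 20.904)
  = 70.034 / 221.4152 ≈ 0.316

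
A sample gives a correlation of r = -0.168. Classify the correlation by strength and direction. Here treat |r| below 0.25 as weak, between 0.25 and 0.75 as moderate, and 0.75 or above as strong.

r = -0.168 < 0 so the relationship is negative.
|r| = 0.168, which falls in the weak range.

weak negative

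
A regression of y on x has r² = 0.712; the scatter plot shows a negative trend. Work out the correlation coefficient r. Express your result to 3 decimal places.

-0.844

|r| = √0.712 = 0.844
The association is negative, so r = −0.844.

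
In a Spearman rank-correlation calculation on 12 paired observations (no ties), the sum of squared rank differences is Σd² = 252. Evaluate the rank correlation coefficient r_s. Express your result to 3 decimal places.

0.119

ρ = 1 − 6Σd² / [n(n²−1)] = 1 − 6×252 / (12×143)
  = 1 − 1512/1716 = 1 − 0.8811 ≈ 0.119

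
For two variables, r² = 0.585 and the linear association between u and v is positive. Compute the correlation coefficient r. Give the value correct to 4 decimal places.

0.7649

|r| = √0.585 = 0.7649
The association is positive, so r = 0.7649.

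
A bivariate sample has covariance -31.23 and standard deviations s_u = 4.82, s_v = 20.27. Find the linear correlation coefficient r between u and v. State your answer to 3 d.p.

r = Cov(u,v) / (s_u · s_v) = -31.23 / (4.82 × 20.27)
  = -31.23 / 97.7014 ≈ -0.320

-0.320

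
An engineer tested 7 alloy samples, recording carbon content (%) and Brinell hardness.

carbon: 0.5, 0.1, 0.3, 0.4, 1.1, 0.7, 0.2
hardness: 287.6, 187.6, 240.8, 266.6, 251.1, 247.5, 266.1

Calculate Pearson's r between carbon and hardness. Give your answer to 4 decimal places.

n = 7, Σx = 3.3, Σy = 1747.3, Σx² = 2.25, Σy² = 442084.39, Σxy = 844.12
nΣxy − ΣxΣy = 5908.84 − 5766.09 = 142.75
nΣx² − (Σx)² = 15.75 − 10.89 = 4.86; nΣy² − (Σy)² = 3094590.73 − 3053057.29 = 41533.44
r = 142.75 / √(4.86 × 41533.44) = 142.75 / 449.2800 ≈ 0.3177

0.3177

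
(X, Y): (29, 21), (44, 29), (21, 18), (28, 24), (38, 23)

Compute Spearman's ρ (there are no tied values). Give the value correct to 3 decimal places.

0.700

Rank X: 3, 5, 1, 2, 4
Rank Y: 2, 5, 1, 4, 3
d = rank(X) − rank(Y): 1, 0, 0, -2, 1; Σd² = 6
ρ = 1 − 6Σd² / [n(n²−1)] = 1 − 6×6 / (5×24) = 1 − 36/120 ≈ 0.700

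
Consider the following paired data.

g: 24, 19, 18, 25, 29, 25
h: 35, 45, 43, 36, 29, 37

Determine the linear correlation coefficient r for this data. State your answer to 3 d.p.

n = 6, Σg = 140, Σh = 225, Σg² = 3352, Σh² = 8605, Σgh = 5135
nΣgh − ΣgΣh = 30810 − 31500 = -690
nΣg² − (Σg)² = 20112 − 19600 = 512; nΣh² − (Σh)² = 51630 − 50625 = 1005
r = -690 / √(512 × 1005) = -690 / 717.3284 ≈ -0.962

-0.962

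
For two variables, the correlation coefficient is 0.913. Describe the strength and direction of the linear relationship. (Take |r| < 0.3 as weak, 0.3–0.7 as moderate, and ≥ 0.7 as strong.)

strong positive

r = 0.913 > 0 so the relationship is positive.
|r| = 0.913, which falls in the strong range.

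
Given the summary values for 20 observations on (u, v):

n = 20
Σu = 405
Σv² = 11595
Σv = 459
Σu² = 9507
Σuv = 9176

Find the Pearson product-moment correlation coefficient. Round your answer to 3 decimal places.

-0.101

r = (nΣuv − ΣuΣv) / √[(nΣu² − (Σu)²)(nΣv² − (Σv)²)]
Numerator: 20×9176 − 405×459 = -2375
Denominator: √[(190140 − 164025)(231900 − 210681)] = √[26115 × 21219] = 23540.0549
r = -2375 / 23540.0549 ≈ -0.101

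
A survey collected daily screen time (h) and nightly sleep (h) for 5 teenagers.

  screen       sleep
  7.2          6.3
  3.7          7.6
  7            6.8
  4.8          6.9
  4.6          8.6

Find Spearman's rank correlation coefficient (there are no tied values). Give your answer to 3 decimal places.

Rank screen: 5, 1, 4, 3, 2
Rank sleep: 1, 4, 2, 3, 5
d = rank(screen) − rank(sleep): 4, -3, 2, 0, -3; Σd² = 38
ρ = 1 − 6Σd² / [n(n²−1)] = 1 − 6×38 / (5×24) = 1 − 228/120 ≈ -0.900

-0.900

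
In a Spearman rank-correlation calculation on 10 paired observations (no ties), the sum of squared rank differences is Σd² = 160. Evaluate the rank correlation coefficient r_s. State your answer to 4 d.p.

0.0303

ρ = 1 − 6Σd² / [n(n²−1)] = 1 − 6×160 / (10×99)
  = 1 − 960/990 = 1 − 0.96970 ≈ 0.0303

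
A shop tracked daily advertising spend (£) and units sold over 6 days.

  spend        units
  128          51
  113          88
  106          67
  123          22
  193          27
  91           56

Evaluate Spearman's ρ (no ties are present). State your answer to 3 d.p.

-0.600

Rank spend: 5, 3, 2, 4, 6, 1
Rank units: 3, 6, 5, 1, 2, 4
d = rank(spend) − rank(units): 2, -3, -3, 3, 4, -3; Σd² = 56
ρ = 1 − 6Σd² / [n(n²−1)] = 1 − 6×56 / (6×35) = 1 − 336/210 ≈ -0.600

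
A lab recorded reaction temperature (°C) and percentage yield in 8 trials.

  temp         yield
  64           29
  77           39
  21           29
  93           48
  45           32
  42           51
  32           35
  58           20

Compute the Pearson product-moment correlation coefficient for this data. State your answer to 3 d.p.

0.298

n = 8, Σx = 432, Σy = 283, Σx² = 27292, Σy² = 10757, Σxy = 15794
nΣxy − ΣxΣy = 126352 − 122256 = 4096
nΣx² − (Σx)² = 218336 − 186624 = 31712; nΣy² − (Σy)² = 86056 − 80089 = 5967
r = 4096 / √(31712 × 5967) = 4096 / 13755.9261 ≈ 0.298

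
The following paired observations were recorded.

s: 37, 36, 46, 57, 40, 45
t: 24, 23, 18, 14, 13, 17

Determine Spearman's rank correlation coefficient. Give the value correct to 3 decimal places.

-0.543

Rank s: 2, 1, 5, 6, 3, 4
Rank t: 6, 5, 4, 2, 1, 3
d = rank(s) − rank(t): -4, -4, 1, 4, 2, 1; Σd² = 54
ρ = 1 − 6Σd² / [n(n²−1)] = 1 − 6×54 / (6×35) = 1 − 324/210 ≈ -0.543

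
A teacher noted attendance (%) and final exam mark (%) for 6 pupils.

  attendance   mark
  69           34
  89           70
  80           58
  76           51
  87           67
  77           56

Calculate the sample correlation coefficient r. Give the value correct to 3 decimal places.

0.973

n = 6, Σx = 478, Σy = 336, Σx² = 38356, Σy² = 19646, Σxy = 27233
nΣxy − ΣxΣy = 163398 − 160608 = 2790
nΣx² − (Σx)² = 230136 − 228484 = 1652; nΣy² − (Σy)² = 117876 − 112896 = 4980
r = 2790 / √(1652 × 4980) = 2790 / 2868.2678 ≈ 0.973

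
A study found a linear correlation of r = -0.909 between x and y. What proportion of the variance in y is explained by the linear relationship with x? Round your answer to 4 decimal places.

0.8263

r² = (-0.909)² = 0.8263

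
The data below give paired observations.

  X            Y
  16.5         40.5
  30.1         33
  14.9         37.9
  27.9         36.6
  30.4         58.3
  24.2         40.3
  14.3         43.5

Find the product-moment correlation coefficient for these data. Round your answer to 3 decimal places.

n = 7, ΣX = 158.3, ΣY = 290.1, ΣX² = 3892.97, ΣY² = 12420.45, ΣXY = 6617.03
nΣXY − ΣXΣY = 46319.21 − 45922.83 = 396.38
nΣX² − (ΣX)² = 27250.79 − 25058.89 = 2191.9; nΣY² − (ΣY)² = 86943.15 − 84158.01 = 2785.14
r = 396.38 / √(2191.9 × 2785.14) = 396.38 / 2470.7789 ≈ 0.160

0.160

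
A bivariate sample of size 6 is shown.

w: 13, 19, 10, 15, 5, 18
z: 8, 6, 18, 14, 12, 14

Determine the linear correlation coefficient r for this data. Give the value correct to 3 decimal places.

n = 6, Σw = 80, Σz = 72, Σw² = 1204, Σz² = 960, Σwz = 920
nΣwz − ΣwΣz = 5520 − 5760 = -240
nΣw² − (Σw)² = 7224 − 6400 = 824; nΣz² − (Σz)² = 5760 − 5184 = 576
r = -240 / √(824 × 576) = -240 / 688.9296 ≈ -0.348

-0.348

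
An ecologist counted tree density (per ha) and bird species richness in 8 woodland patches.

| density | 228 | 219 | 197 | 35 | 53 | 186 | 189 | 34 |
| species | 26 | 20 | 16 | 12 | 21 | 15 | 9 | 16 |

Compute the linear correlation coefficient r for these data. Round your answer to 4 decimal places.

0.2405

n = 8, Σx = 1141, Σy = 135, Σx² = 214261, Σy² = 2479, Σxy = 20028
nΣxy − ΣxΣy = 160224 − 154035 = 6189
nΣx² − (Σx)² = 1714088 − 1301881 = 412207; nΣy² − (Σy)² = 19832 − 18225 = 1607
r = 6189 / √(412207 × 1607) = 6189 / 25737.4561 ≈ 0.2405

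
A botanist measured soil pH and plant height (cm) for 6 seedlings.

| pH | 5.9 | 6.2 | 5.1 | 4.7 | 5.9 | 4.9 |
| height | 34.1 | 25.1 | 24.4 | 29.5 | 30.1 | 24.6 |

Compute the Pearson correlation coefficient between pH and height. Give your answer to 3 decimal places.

n = 6, Σx = 32.7, Σy = 167.8, Σx² = 180.17, Σy² = 4769.6, Σxy = 918.03
nΣxy − ΣxΣy = 5508.18 − 5487.06 = 21.12
nΣx² − (Σx)² = 1081.02 − 1069.29 = 11.73; nΣy² − (Σy)² = 28617.6 − 28156.84 = 460.76
r = 21.12 / √(11.73 × 460.76) = 21.12 / 73.5168 ≈ 0.287

0.287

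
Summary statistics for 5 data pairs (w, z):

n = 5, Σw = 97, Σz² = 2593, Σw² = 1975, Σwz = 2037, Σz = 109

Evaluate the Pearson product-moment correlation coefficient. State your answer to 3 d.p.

r = (nΣwz − ΣwΣz) / √[(nΣw² − (Σw)²)(nΣz² − (Σz)²)]
Numerator: 5×2037 − 97×109 = -388
Denominator: √[(9875 − 9409)(12965 − 11881)] = √[466 × 1084] = 710.7348
r = -388 / 710.7348 ≈ -0.546

-0.546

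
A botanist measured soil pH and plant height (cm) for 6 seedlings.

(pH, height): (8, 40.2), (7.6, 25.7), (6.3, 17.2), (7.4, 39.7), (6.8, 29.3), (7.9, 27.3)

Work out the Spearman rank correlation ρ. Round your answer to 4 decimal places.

0.5429

Rank pH: 6, 4, 1, 3, 2, 5
Rank height: 6, 2, 1, 5, 4, 3
d = rank(pH) − rank(height): 0, 2, 0, -2, -2, 2; Σd² = 16
ρ = 1 − 6Σd² / [n(n²−1)] = 1 − 6×16 / (6×35) = 1 − 96/210 ≈ 0.5429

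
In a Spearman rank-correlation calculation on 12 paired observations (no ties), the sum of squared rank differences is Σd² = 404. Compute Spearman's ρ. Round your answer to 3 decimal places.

ρ = 1 − 6Σd² / [n(n²−1)] = 1 − 6×404 / (12×143)
  = 1 − 2424/1716 = 1 − 1.4126 ≈ -0.413

-0.413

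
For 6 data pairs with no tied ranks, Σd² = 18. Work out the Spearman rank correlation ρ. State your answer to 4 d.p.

ρ = 1 − 6Σd² / [n(n²−1)] = 1 − 6×18 / (6×35)
  = 1 − 108/210 = 1 − 0.51429 ≈ 0.4857

0.4857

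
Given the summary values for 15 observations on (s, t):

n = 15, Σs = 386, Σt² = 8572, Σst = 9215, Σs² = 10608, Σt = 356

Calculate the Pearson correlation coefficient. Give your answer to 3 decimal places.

r = (nΣst − ΣsΣt) / √[(nΣs² − (Σs)²)(nΣt² − (Σt)²)]
Numerator: 15×9215 − 386×356 = 809
Denominator: √[(159120 − 148996)(128580 − 126736)] = √[10124 × 1844] = 4320.7240
r = 809 / 4320.7240 ≈ 0.187

0.187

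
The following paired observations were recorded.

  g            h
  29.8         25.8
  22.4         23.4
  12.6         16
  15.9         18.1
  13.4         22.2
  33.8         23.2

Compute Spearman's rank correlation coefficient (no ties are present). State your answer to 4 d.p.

0.7714

Rank g: 5, 4, 1, 3, 2, 6
Rank h: 6, 5, 1, 2, 3, 4
d = rank(g) − rank(h): -1, -1, 0, 1, -1, 2; Σd² = 8
ρ = 1 − 6Σd² / [n(n²−1)] = 1 − 6×8 / (6×35) = 1 − 48/210 ≈ 0.7714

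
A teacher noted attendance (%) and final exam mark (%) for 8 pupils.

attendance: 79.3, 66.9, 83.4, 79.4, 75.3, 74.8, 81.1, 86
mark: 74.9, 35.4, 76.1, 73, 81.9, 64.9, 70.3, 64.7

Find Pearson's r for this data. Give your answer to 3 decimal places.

0.635

n = 8, Σx = 626.2, Σy = 541.2, Σx² = 49262.36, Σy² = 38031.18, Σxy = 42737.89
nΣxy − ΣxΣy = 341903.12 − 338899.44 = 3003.68
nΣx² − (Σx)² = 394098.88 − 392126.44 = 1972.44; nΣy² − (Σy)² = 304249.44 − 292897.44 = 11352
r = 3003.68 / √(1972.44 × 11352) = 3003.68 / 4731.9276 ≈ 0.635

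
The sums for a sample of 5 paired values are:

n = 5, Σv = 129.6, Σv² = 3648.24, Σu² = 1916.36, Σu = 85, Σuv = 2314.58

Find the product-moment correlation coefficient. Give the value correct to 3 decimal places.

r = (nΣuv − ΣuΣv) / √[(nΣu² − (Σu)²)(nΣv² − (Σv)²)]
Numerator: 5×2314.58 − 85×129.6 = 556.9
Denominator: √[(9581.8 − 7225)(18241.2 − 16796.16)] = √[2356.8 × 1445.04] = 1845.4458
r = 556.9 / 1845.4458 ≈ 0.302

0.302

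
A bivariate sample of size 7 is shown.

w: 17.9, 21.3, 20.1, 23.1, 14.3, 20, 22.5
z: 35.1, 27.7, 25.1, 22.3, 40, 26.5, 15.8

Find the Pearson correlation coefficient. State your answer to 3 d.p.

-0.917

n = 7, Σw = 139.2, Σz = 192.5, Σw² = 2822.46, Σz² = 5678.49, Σwz = 3695.44
nΣwz − ΣwΣz = 25868.08 − 26796 = -927.92
nΣw² − (Σw)² = 19757.22 − 19376.64 = 380.58; nΣz² − (Σz)² = 39749.43 − 37056.25 = 2693.18
r = -927.92 / √(380.58 × 2693.18) = -927.92 / 1012.4082 ≈ -0.917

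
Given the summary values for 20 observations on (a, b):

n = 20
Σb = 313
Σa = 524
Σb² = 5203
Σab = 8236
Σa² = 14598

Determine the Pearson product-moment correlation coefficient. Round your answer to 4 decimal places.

r = (nΣab − ΣaΣb) / √[(nΣa² − (Σa)²)(nΣb² − (Σb)²)]
Numerator: 20×8236 − 524×313 = 708
Denominator: √[(291960 − 274576)(104060 − 97969)] = √[17384 × 6091] = 10290.0896
r = 708 / 10290.0896 ≈ 0.0688

0.0688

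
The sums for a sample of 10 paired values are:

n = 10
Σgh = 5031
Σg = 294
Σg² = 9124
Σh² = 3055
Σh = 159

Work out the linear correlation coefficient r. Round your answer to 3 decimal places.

0.708

r = (nΣgh − ΣgΣh) / √[(nΣg² − (Σg)²)(nΣh² − (Σh)²)]
Numerator: 10×5031 − 294×159 = 3564
Denominator: √[(91240 − 86436)(30550 − 25281)] = √[4804 × 5269] = 5031.1307
r = 3564 / 5031.1307 ≈ 0.708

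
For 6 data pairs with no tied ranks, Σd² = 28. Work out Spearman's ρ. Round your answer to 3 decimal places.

ρ = 1 − 6Σd² / [n(n²−1)] = 1 − 6×28 / (6×35)
  = 1 − 168/210 = 1 − 0.8000 ≈ 0.200

0.200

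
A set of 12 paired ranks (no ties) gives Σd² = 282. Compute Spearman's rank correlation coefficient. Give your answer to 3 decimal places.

0.014

ρ = 1 − 6Σd² / [n(n²−1)] = 1 − 6×282 / (12×143)
  = 1 − 1692/1716 = 1 − 0.9860 ≈ 0.014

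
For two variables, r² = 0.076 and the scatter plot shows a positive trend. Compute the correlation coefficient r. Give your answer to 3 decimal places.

0.276

|r| = √0.076 = 0.276
The association is positive, so r = 0.276.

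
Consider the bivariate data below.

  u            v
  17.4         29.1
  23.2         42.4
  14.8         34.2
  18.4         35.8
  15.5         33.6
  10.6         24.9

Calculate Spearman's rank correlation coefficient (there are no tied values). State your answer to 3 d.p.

Rank u: 4, 6, 2, 5, 3, 1
Rank v: 2, 6, 4, 5, 3, 1
d = rank(u) − rank(v): 2, 0, -2, 0, 0, 0; Σd² = 8
ρ = 1 − 6Σd² / [n(n²−1)] = 1 − 6×8 / (6×35) = 1 − 48/210 ≈ 0.771

0.771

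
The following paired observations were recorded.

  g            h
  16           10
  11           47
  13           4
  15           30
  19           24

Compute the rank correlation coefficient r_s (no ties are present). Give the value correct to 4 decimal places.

-0.3000

Rank g: 4, 1, 2, 3, 5
Rank h: 2, 5, 1, 4, 3
d = rank(g) − rank(h): 2, -4, 1, -1, 2; Σd² = 26
ρ = 1 − 6Σd² / [n(n²−1)] = 1 − 6×26 / (5×24) = 1 − 156/120 ≈ -0.3000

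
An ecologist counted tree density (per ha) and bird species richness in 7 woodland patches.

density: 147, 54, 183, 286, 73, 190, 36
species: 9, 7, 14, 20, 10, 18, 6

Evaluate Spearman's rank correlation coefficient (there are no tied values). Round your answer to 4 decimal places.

0.9643

Rank density: 4, 2, 5, 7, 3, 6, 1
Rank species: 3, 2, 5, 7, 4, 6, 1
d = rank(density) − rank(species): 1, 0, 0, 0, -1, 0, 0; Σd² = 2
ρ = 1 − 6Σd² / [n(n²−1)] = 1 − 6×2 / (7×48) = 1 − 12/336 ≈ 0.9643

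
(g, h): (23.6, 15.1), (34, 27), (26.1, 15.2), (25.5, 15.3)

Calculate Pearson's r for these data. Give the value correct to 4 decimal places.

0.9749

n = 4, Σg = 109.2, Σh = 72.6, Σg² = 3044.42, Σh² = 1422.14, Σgh = 2061.23
nΣgh − ΣgΣh = 8244.92 − 7927.92 = 317
nΣg² − (Σg)² = 12177.68 − 11924.64 = 253.04; nΣh² − (Σh)² = 5688.56 − 5270.76 = 417.8
r = 317 / √(253.04 × 417.8) = 317 / 325.1463 ≈ 0.9749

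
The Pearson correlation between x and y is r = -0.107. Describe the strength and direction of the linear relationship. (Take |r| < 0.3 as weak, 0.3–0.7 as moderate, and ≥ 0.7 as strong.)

r = -0.107 < 0 so the relationship is negative.
|r| = 0.107, which falls in the weak range.

weak negative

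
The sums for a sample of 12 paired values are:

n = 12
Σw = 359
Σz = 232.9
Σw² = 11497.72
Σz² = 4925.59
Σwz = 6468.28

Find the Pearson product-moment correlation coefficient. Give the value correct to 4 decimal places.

-0.9010

r = (nΣwz − ΣwΣz) / √[(nΣw² − (Σw)²)(nΣz² − (Σz)²)]
Numerator: 12×6468.28 − 359×232.9 = -5991.74
Denominator: √[(137972.64 − 128881)(59107.08 − 54242.41)] = √[9091.64 × 4864.67] = 6650.4006
r = -5991.74 / 6650.4006 ≈ -0.9010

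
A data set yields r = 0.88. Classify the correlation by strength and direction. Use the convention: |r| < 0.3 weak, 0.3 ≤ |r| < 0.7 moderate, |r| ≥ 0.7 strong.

r = 0.88 > 0 so the relationship is positive.
|r| = 0.88, which falls in the strong range.

strong positive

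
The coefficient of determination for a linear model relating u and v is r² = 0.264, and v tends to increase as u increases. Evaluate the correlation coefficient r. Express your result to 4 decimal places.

0.5138

|r| = √0.264 = 0.5138
The association is positive, so r = 0.5138.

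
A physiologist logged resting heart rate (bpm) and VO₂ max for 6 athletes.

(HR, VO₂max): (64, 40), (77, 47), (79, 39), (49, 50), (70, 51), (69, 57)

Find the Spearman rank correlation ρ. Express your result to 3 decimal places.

-0.371

Rank HR: 2, 5, 6, 1, 4, 3
Rank VO₂max: 2, 3, 1, 4, 5, 6
d = rank(HR) − rank(VO₂max): 0, 2, 5, -3, -1, -3; Σd² = 48
ρ = 1 − 6Σd² / [n(n²−1)] = 1 − 6×48 / (6×35) = 1 − 288/210 ≈ -0.371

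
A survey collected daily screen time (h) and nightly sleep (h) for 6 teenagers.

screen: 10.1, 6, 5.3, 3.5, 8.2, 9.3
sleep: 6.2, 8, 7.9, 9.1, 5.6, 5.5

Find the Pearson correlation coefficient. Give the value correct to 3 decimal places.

-0.924

n = 6, Σx = 42.4, Σy = 42.3, Σx² = 332.08, Σy² = 309.27, Σxy = 281.41
nΣxy − ΣxΣy = 1688.46 − 1793.52 = -105.06
nΣx² − (Σx)² = 1992.48 − 1797.76 = 194.72; nΣy² − (Σy)² = 1855.62 − 1789.29 = 66.33
r = -105.06 / √(194.72 × 66.33) = -105.06 / 113.6476 ≈ -0.924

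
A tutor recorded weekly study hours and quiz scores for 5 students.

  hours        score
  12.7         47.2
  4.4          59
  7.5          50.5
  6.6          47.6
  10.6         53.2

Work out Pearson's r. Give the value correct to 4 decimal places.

-0.5773

n = 5, Σx = 41.8, Σy = 257.5, Σx² = 392.82, Σy² = 13355.09, Σxy = 2115.87
nΣxy − ΣxΣy = 10579.35 − 10763.5 = -184.15
nΣx² − (Σx)² = 1964.1 − 1747.24 = 216.86; nΣy² − (Σy)² = 66775.45 − 66306.25 = 469.2
r = -184.15 / √(216.86 × 469.2) = -184.15 / 318.9839 ≈ -0.5773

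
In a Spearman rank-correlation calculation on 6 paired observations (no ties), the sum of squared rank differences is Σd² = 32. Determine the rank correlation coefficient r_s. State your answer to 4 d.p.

0.0857

ρ = 1 − 6Σd² / [n(n²−1)] = 1 − 6×32 / (6×35)
  = 1 − 192/210 = 1 − 0.91429 ≈ 0.0857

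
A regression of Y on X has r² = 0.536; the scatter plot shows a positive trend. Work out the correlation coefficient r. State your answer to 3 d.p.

|r| = √0.536 = 0.732
The association is positive, so r = 0.732.

0.732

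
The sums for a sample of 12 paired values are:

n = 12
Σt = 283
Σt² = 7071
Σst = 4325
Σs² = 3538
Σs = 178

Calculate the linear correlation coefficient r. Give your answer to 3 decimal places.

0.213

r = (nΣst − ΣsΣt) / √[(nΣs² − (Σs)²)(nΣt² − (Σt)²)]
Numerator: 12×4325 − 178×283 = 1526
Denominator: √[(42456 − 31684)(84852 − 80089)] = √[10772 × 4763] = 7162.8930
r = 1526 / 7162.8930 ≈ 0.213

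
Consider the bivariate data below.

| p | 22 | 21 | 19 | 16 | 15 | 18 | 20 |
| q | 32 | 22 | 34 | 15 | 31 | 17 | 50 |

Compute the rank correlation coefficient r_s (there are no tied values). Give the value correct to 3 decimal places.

Rank p: 7, 6, 4, 2, 1, 3, 5
Rank q: 5, 3, 6, 1, 4, 2, 7
d = rank(p) − rank(q): 2, 3, -2, 1, -3, 1, -2; Σd² = 32
ρ = 1 − 6Σd² / [n(n²−1)] = 1 − 6×32 / (7×48) = 1 − 192/336 ≈ 0.429

0.429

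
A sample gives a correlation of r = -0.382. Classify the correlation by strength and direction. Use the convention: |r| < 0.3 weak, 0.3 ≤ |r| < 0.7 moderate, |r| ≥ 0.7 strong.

moderate negative

r = -0.382 < 0 so the relationship is negative.
|r| = 0.382, which falls in the moderate range.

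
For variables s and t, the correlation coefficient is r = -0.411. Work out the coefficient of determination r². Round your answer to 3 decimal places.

r² = (-0.411)² = 0.169

0.169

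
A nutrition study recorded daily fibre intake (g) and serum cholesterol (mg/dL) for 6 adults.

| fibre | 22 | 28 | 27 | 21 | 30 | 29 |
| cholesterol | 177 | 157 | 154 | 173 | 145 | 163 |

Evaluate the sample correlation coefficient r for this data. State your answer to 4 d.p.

n = 6, Σx = 157, Σy = 969, Σx² = 4179, Σy² = 157217, Σxy = 25158
nΣxy − ΣxΣy = 150948 − 152133 = -1185
nΣx² − (Σx)² = 25074 − 24649 = 425; nΣy² − (Σy)² = 943302 − 938961 = 4341
r = -1185 / √(425 × 4341) = -1185 / 1358.2802 ≈ -0.8724

-0.8724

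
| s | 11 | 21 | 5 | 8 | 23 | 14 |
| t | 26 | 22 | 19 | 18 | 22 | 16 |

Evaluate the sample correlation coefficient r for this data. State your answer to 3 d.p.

0.283

n = 6, Σs = 82, Σt = 123, Σs² = 1376, Σt² = 2585, Σst = 1717
nΣst − ΣsΣt = 10302 − 10086 = 216
nΣs² − (Σs)² = 8256 − 6724 = 1532; nΣt² − (Σt)² = 15510 − 15129 = 381
r = 216 / √(1532 × 381) = 216 / 763.9974 ≈ 0.283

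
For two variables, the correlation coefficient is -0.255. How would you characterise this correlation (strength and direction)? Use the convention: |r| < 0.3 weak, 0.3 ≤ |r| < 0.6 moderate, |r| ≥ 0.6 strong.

weak negative

r = -0.255 < 0 so the relationship is negative.
|r| = 0.255, which falls in the weak range.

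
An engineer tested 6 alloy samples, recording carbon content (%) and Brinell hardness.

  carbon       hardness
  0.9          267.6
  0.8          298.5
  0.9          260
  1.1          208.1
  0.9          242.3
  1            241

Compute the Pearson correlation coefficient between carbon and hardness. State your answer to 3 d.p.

-0.939

n = 6, Σx = 5.6, Σy = 1517.5, Σx² = 5.28, Σy² = 388407.91, Σxy = 1401.62
nΣxy − ΣxΣy = 8409.72 − 8498 = -88.28
nΣx² − (Σx)² = 31.68 − 31.36 = 0.32; nΣy² − (Σy)² = 2330447.46 − 2302806.25 = 27641.21
r = -88.28 / √(0.32 × 27641.21) = -88.28 / 94.0489 ≈ -0.939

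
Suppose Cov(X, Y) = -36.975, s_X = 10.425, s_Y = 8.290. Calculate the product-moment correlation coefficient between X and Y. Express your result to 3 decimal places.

-0.428

r = Cov(X,Y) / (s_X · s_Y) = -36.975 / (10.425 × 8.290)
  = -36.975 / 86.4232 ≈ -0.428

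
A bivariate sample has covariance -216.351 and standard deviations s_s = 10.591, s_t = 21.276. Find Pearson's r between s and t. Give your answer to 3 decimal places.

r = Cov(s,t) / (s_s · s_t) = -216.351 / (10.591 × 21.276)
  = -216.351 / 225.3341 ≈ -0.960

-0.960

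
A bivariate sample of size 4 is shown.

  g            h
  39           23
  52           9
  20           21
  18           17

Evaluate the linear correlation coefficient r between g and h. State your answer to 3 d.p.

-0.553

n = 4, Σg = 129, Σh = 70, Σg² = 4949, Σh² = 1340, Σgh = 2091
nΣgh − ΣgΣh = 8364 − 9030 = -666
nΣg² − (Σg)² = 19796 − 16641 = 3155; nΣh² − (Σh)² = 5360 − 4900 = 460
r = -666 / √(3155 × 460) = -666 / 1204.6991 ≈ -0.553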